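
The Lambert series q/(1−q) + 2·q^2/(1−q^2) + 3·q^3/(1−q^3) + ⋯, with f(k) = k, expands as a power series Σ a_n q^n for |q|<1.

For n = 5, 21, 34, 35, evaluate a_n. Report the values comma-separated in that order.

6, 32, 54, 48

q^5  k|5↦f(k): 5:5 1:1  a_5=6
q^21  k|21↦f(k): 21:21 7:7 3:3 1:1  a_21=32
n=34: 1·34 2·17 17·2 34·1  f→[1+2+17+34]=54
n=35: 1·35 5·7 7·5 35·1  f→[1+5+7+35]=48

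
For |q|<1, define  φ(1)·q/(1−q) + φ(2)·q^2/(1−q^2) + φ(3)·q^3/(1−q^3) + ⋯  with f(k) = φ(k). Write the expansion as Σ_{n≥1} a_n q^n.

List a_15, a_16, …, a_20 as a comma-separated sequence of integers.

d|15:{15,5,3,1}  Σφ=8+4+2+1=15
n=16: 1·16 2·8 4·4 8·2 16·1  φ→[1+1+2+4+8]=16
q^17  k|17↦φ(k): 1:1 17:16  a_17=17
q^18  k|18↦φ(k): 18:6 9:6 6:2 3:2 2:1 1:1  a_18=18
n=19: 1·19 19·1  φ→[1+18]=19
n=20: 20·1 10·2 5·4 4·5 2·10 1·20  φ→[8+4+4+2+1+1]=20

15, 16, 17, 18, 19, 20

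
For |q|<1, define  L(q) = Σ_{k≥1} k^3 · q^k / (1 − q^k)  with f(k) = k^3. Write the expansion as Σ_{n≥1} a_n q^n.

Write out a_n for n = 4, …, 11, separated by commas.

n=4: 1·4 2·2 4·1  f→[1+8+64]=73
q^5  k|5↦f(k): 5:125 1:1  a_5=126
n=6: 6·1 3·2 2·3 1·6  f→[216+27+8+1]=252
n=7: 1·7 7·1  f→[1+343]=344
d|8:{8,4,2,1}  Σf=512+64+8+1=585
n=9: 1·9 3·3 9·1  f→[1+27+729]=757
n=10: 10·1 5·2 2·5 1·10  f→[1000+125+8+1]=1134
d|11:{11,1}  Σf=1331+1=1332

73, 126, 252, 344, 585, 757, 1134, 1332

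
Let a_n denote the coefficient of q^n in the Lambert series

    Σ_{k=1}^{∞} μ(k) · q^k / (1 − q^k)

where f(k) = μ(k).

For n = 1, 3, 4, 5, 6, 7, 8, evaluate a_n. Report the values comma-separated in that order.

1, 0, 0, 0, 0, 0, 0

d|1:{1}  Σμ=1=1
n=3: 1·3 3·1  μ→[1+(-1)]=0
q^4  k|4↦μ(k): 1:1 2:-1 4:0  a_4=0
n=5: 1·5 5·1  μ→[1+(-1)]=0
d|6:{1,2,3,6}  Σμ=1+(-1)+(-1)+1=0
q^7  k|7↦μ(k): 1:1 7:-1  a_7=0
d|8:{1,2,4,8}  Σμ=1+(-1)+0+0=0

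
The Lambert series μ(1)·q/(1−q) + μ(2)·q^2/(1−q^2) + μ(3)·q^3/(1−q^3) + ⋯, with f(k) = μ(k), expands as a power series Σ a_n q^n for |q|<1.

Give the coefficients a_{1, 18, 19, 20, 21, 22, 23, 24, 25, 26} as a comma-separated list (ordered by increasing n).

d|1:{1}  Σμ=1=1
[q^18] μ(1)=1,μ(2)=-1,μ(3)=-1,μ(6)=1,μ(9)=0,μ(18)=0 ⇒ 0
d|19:{1,19}  Σμ=1+(-1)=0
[q^20] μ(1)=1,μ(2)=-1,μ(4)=0,μ(5)=-1,μ(10)=1,μ(20)=0 ⇒ 0
[q^21] μ(21)=1,μ(7)=-1,μ(3)=-1,μ(1)=1 ⇒ 0
d|22:{1,2,11,22}  Σμ=1+(-1)+(-1)+1=0
[q^23] μ(23)=-1,μ(1)=1 ⇒ 0
q^24  k|24↦μ(k): 24:0 12:0 8:0 6:1 4:0 3:-1 2:-1 1:1  a_24=0
[q^25] μ(25)=0,μ(5)=-1,μ(1)=1 ⇒ 0
q^26  k|26↦μ(k): 26:1 13:-1 2:-1 1:1  a_26=0

1, 0, 0, 0, 0, 0, 0, 0, 0, 0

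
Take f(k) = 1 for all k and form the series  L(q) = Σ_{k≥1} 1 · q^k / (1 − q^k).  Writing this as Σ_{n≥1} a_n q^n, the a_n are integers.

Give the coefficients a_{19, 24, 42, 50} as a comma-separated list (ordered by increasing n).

2, 8, 8, 6

d|19:{1,19}  Σf=1+1=2
n=24: 1·24 2·12 3·8 4·6 6·4 8·3 12·2 24·1  f→[1+1+1+1+1+1+1+1]=8
d|42:{42,21,14,7,6,3,2,1}  Σf=1+1+1+1+1+1+1+1=8
n=50: 50·1 25·2 10·5 5·10 2·25 1·50  f→[1+1+1+1+1+1]=6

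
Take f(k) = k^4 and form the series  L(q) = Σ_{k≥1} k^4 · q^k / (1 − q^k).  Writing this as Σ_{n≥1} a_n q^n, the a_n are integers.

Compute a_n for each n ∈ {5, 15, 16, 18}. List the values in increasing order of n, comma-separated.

626, 51332, 69905, 112931

[q^5] f(1)=1,f(5)=625 ⇒ 626
d|15:{1,3,5,15}  Σf=1+81+625+50625=51332
[q^16] f(16)=65536,f(8)=4096,f(4)=256,f(2)=16,f(1)=1 ⇒ 69905
n=18: 1·18 2·9 3·6 6·3 9·2 18·1  f→[1+16+81+1296+6561+104976]=112931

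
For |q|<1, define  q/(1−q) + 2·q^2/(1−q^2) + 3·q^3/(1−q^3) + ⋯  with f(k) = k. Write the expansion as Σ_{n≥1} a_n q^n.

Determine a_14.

a_14 = 24

d|14:{1,2,7,14}  Σf=1+2+7+14=24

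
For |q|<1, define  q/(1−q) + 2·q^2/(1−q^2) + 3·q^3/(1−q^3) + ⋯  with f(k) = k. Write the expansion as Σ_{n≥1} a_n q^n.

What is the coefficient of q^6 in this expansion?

a_6 = 12

d|6:{1,2,3,6}  Σf=1+2+3+6=12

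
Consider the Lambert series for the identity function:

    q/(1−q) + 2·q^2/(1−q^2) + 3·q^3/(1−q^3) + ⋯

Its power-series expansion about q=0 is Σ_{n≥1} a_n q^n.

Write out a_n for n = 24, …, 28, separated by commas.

60, 31, 42, 40, 56

n=24: 1·24 2·12 3·8 4·6 6·4 8·3 12·2 24·1  f→[1+2+3+4+6+8+12+24]=60
d|25:{25,5,1}  Σf=25+5+1=31
n=26: 26·1 13·2 2·13 1·26  f→[26+13+2+1]=42
[q^27] f(27)=27,f(9)=9,f(3)=3,f(1)=1 ⇒ 40
d|28:{1,2,4,7,14,28}  Σf=1+2+4+7+14+28=56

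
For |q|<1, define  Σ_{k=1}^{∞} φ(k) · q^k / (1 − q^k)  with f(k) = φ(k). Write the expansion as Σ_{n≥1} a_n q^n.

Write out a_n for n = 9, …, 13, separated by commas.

d|9:{1,3,9}  Σφ=1+2+6=9
n=10: 10·1 5·2 2·5 1·10  φ→[4+4+1+1]=10
[q^11] φ(11)=10,φ(1)=1 ⇒ 11
q^12  k|12↦φ(k): 1:1 2:1 3:2 4:2 6:2 12:4  a_12=12
d|13:{1,13}  Σφ=1+12=13

9, 10, 11, 12, 13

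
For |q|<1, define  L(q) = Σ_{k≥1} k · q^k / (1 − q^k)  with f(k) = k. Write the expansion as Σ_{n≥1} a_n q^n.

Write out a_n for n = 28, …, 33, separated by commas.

d|28:{28,14,7,4,2,1}  Σf=28+14+7+4+2+1=56
n=29: 1·29 29·1  f→[1+29]=30
d|30:{1,2,3,5,6,10,15,30}  Σf=1+2+3+5+6+10+15+30=72
[q^31] f(1)=1,f(31)=31 ⇒ 32
n=32: 1·32 2·16 4·8 8·4 16·2 32·1  f→[1+2+4+8+16+32]=63
q^33  k|33↦f(k): 1:1 3:3 11:11 33:33  a_33=48

56, 30, 72, 32, 63, 48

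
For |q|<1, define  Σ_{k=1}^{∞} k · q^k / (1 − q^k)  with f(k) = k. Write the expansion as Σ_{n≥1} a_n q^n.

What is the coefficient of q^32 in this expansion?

a_32 = 63

n=32: 32·1 16·2 8·4 4·8 2·16 1·32  f→[32+16+8+4+2+1]=63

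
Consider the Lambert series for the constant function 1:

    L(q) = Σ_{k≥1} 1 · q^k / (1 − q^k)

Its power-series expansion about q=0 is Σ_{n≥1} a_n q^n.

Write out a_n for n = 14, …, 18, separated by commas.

[q^14] f(14)=1,f(7)=1,f(2)=1,f(1)=1 ⇒ 4
d|15:{1,3,5,15}  Σf=1+1+1+1=4
d|16:{1,2,4,8,16}  Σf=1+1+1+1+1=5
q^17  k|17↦f(k): 1:1 17:1  a_17=2
q^18  k|18↦f(k): 18:1 9:1 6:1 3:1 2:1 1:1  a_18=6

4, 4, 5, 2, 6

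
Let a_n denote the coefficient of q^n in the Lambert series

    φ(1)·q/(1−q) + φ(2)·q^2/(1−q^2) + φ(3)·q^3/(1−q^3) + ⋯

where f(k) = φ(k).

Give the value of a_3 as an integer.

n=3: 3·1 1·3  φ→[2+1]=3

a_3 = 3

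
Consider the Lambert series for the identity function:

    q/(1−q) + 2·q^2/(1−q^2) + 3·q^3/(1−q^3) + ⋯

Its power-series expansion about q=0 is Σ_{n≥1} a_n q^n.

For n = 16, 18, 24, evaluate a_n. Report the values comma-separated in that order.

[q^16] f(16)=16,f(8)=8,f(4)=4,f(2)=2,f(1)=1 ⇒ 31
[q^18] f(1)=1,f(2)=2,f(3)=3,f(6)=6,f(9)=9,f(18)=18 ⇒ 39
[q^24] f(1)=1,f(2)=2,f(3)=3,f(4)=4,f(6)=6,f(8)=8,f(12)=12,f(24)=24 ⇒ 60

31, 39, 60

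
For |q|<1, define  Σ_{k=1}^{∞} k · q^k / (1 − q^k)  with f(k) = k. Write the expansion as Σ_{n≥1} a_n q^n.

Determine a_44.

a_44 = 84

q^44  k|44↦f(k): 44:44 22:22 11:11 4:4 2:2 1:1  a_44=84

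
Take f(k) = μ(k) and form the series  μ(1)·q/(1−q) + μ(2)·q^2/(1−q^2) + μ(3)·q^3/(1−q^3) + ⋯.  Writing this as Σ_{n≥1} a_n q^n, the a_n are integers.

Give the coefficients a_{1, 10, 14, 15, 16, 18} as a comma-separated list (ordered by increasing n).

q^1  k|1↦μ(k): 1:1  a_1=1
q^10  k|10↦μ(k): 10:1 5:-1 2:-1 1:1  a_10=0
d|14:{1,2,7,14}  Σμ=1+(-1)+(-1)+1=0
n=15: 15·1 5·3 3·5 1·15  μ→[1+(-1)+(-1)+1]=0
[q^16] μ(16)=0,μ(8)=0,μ(4)=0,μ(2)=-1,μ(1)=1 ⇒ 0
[q^18] μ(18)=0,μ(9)=0,μ(6)=1,μ(3)=-1,μ(2)=-1,μ(1)=1 ⇒ 0

1, 0, 0, 0, 0, 0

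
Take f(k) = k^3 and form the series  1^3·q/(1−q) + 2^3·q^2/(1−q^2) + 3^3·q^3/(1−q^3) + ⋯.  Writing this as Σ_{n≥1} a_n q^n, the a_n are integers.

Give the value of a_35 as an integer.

a_35 = 43344

n=35: 35·1 7·5 5·7 1·35  f→[42875+343+125+1]=43344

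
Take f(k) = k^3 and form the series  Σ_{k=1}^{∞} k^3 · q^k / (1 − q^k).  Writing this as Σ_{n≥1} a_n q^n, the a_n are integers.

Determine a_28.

a_28 = 25112

d|28:{28,14,7,4,2,1}  Σf=21952+2744+343+64+8+1=25112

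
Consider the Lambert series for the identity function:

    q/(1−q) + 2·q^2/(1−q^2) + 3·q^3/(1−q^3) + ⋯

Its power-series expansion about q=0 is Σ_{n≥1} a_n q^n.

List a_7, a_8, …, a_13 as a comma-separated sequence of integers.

[q^7] f(7)=7,f(1)=1 ⇒ 8
n=8: 8·1 4·2 2·4 1·8  f→[8+4+2+1]=15
q^9  k|9↦f(k): 9:9 3:3 1:1  a_9=13
d|10:{10,5,2,1}  Σf=10+5+2+1=18
d|11:{11,1}  Σf=11+1=12
d|12:{1,2,3,4,6,12}  Σf=1+2+3+4+6+12=28
n=13: 1·13 13·1  f→[1+13]=14

8, 15, 13, 18, 12, 28, 14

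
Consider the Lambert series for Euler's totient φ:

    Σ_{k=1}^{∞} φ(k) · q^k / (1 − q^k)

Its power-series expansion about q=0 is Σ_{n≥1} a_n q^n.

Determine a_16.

d|16:{1,2,4,8,16}  Σφ=1+1+2+4+8=16

a_16 = 16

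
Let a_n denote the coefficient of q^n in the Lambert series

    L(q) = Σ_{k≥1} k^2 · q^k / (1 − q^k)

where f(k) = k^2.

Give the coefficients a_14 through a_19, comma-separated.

n=14: 14·1 7·2 2·7 1·14  f→[196+49+4+1]=250
d|15:{1,3,5,15}  Σf=1+9+25+225=260
n=16: 1·16 2·8 4·4 8·2 16·1  f→[1+4+16+64+256]=341
q^17  k|17↦f(k): 17:289 1:1  a_17=290
q^18  k|18↦f(k): 1:1 2:4 3:9 6:36 9:81 18:324  a_18=455
n=19: 19·1 1·19  f→[361+1]=362

250, 260, 341, 290, 455, 362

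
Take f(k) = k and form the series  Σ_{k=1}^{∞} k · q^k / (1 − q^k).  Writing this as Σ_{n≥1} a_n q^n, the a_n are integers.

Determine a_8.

[q^8] f(8)=8,f(4)=4,f(2)=2,f(1)=1 ⇒ 15

a_8 = 15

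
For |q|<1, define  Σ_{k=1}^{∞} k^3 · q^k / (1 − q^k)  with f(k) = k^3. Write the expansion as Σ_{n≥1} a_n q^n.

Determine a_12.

a_12 = 2044

n=12: 12·1 6·2 4·3 3·4 2·6 1·12  f→[1728+216+64+27+8+1]=2044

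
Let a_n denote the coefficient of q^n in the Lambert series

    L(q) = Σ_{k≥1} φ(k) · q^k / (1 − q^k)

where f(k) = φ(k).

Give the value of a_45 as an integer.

n=45: 1·45 3·15 5·9 9·5 15·3 45·1  φ→[1+2+4+6+8+24]=45

a_45 = 45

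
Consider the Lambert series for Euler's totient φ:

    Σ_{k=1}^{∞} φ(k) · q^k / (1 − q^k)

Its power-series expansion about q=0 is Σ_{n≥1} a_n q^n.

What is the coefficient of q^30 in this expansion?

d|30:{1,2,3,5,6,10,15,30}  Σφ=1+1+2+4+2+4+8+8=30

a_30 = 30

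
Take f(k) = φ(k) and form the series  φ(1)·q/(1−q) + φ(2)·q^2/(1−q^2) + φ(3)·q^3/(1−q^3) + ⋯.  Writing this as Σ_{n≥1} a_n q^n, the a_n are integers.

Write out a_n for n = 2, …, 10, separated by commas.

n=2: 1·2 2·1  φ→[1+1]=2
n=3: 1·3 3·1  φ→[1+2]=3
d|4:{1,2,4}  Σφ=1+1+2=4
d|5:{1,5}  Σφ=1+4=5
q^6  k|6↦φ(k): 1:1 2:1 3:2 6:2  a_6=6
d|7:{7,1}  Σφ=6+1=7
d|8:{1,2,4,8}  Σφ=1+1+2+4=8
[q^9] φ(1)=1,φ(3)=2,φ(9)=6 ⇒ 9
q^10  k|10↦φ(k): 1:1 2:1 5:4 10:4  a_10=10

2, 3, 4, 5, 6, 7, 8, 9, 10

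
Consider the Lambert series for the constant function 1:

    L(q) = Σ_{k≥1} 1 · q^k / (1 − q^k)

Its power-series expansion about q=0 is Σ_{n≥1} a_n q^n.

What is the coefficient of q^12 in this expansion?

a_12 = 6

d|12:{1,2,3,4,6,12}  Σf=1+1+1+1+1+1=6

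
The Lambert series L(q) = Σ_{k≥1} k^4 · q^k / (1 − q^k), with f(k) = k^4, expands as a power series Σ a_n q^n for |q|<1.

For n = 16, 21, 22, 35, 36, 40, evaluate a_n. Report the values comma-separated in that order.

n=16: 16·1 8·2 4·4 2·8 1·16  f→[65536+4096+256+16+1]=69905
n=21: 21·1 7·3 3·7 1·21  f→[194481+2401+81+1]=196964
n=22: 22·1 11·2 2·11 1·22  f→[234256+14641+16+1]=248914
d|35:{35,7,5,1}  Σf=1500625+2401+625+1=1503652
q^36  k|36↦f(k): 1:1 2:16 3:81 4:256 6:1296 9:6561 12:20736 18:104976 36:1679616  a_36=1813539
q^40  k|40↦f(k): 40:2560000 20:160000 10:10000 8:4096 5:625 4:256 2:16 1:1  a_40=2734994

69905, 196964, 248914, 1503652, 1813539, 2734994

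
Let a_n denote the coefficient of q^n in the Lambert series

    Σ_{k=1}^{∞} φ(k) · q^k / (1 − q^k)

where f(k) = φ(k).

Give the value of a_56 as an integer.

q^56  k|56↦φ(k): 1:1 2:1 4:2 7:6 8:4 14:6 28:12 56:24  a_56=56

a_56 = 56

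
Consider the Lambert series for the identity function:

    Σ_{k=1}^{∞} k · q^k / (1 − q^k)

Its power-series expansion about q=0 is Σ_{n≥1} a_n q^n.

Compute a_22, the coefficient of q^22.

d|22:{1,2,11,22}  Σf=1+2+11+22=36

a_22 = 36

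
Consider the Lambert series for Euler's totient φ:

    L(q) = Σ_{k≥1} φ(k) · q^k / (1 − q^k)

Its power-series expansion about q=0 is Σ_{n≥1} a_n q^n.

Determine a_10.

d|10:{1,2,5,10}  Σφ=1+1+4+4=10

a_10 = 10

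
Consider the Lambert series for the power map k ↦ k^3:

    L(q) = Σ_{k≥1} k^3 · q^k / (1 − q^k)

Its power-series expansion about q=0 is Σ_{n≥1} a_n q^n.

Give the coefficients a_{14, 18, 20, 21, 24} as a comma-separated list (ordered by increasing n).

n=14: 1·14 2·7 7·2 14·1  f→[1+8+343+2744]=3096
q^18  k|18↦f(k): 18:5832 9:729 6:216 3:27 2:8 1:1  a_18=6813
d|20:{1,2,4,5,10,20}  Σf=1+8+64+125+1000+8000=9198
q^21  k|21↦f(k): 1:1 3:27 7:343 21:9261  a_21=9632
[q^24] f(1)=1,f(2)=8,f(3)=27,f(4)=64,f(6)=216,f(8)=512,f(12)=1728,f(24)=13824 ⇒ 16380

3096, 6813, 9198, 9632, 16380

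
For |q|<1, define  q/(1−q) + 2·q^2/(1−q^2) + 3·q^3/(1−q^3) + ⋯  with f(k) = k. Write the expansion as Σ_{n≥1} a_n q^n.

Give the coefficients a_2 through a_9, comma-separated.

q^2  k|2↦f(k): 1:1 2:2  a_2=3
[q^3] f(3)=3,f(1)=1 ⇒ 4
n=4: 4·1 2·2 1·4  f→[4+2+1]=7
q^5  k|5↦f(k): 5:5 1:1  a_5=6
q^6  k|6↦f(k): 6:6 3:3 2:2 1:1  a_6=12
q^7  k|7↦f(k): 7:7 1:1  a_7=8
n=8: 1·8 2·4 4·2 8·1  f→[1+2+4+8]=15
n=9: 1·9 3·3 9·1  f→[1+3+9]=13

3, 4, 7, 6, 12, 8, 15, 13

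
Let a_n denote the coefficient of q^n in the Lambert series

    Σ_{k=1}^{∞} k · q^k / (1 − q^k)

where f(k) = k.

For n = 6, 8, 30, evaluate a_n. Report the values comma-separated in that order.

[q^6] f(6)=6,f(3)=3,f(2)=2,f(1)=1 ⇒ 12
n=8: 8·1 4·2 2·4 1·8  f→[8+4+2+1]=15
d|30:{1,2,3,5,6,10,15,30}  Σf=1+2+3+5+6+10+15+30=72

12, 15, 72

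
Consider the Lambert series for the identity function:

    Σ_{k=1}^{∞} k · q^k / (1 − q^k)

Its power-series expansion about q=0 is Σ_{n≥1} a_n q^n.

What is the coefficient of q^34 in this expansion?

a_34 = 54

n=34: 1·34 2·17 17·2 34·1  f→[1+2+17+34]=54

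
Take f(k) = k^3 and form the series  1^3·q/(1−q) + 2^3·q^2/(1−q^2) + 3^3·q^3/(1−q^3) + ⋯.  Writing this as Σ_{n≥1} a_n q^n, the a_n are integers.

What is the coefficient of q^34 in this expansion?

n=34: 1·34 2·17 17·2 34·1  f→[1+8+4913+39304]=44226

a_34 = 44226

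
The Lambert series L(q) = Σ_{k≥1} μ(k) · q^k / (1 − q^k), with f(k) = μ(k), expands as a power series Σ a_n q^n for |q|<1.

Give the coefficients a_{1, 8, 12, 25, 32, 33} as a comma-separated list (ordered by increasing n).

1, 0, 0, 0, 0, 0

q^1  k|1↦μ(k): 1:1  a_1=1
[q^8] μ(8)=0,μ(4)=0,μ(2)=-1,μ(1)=1 ⇒ 0
[q^12] μ(1)=1,μ(2)=-1,μ(3)=-1,μ(4)=0,μ(6)=1,μ(12)=0 ⇒ 0
d|25:{1,5,25}  Σμ=1+(-1)+0=0
q^32  k|32↦μ(k): 1:1 2:-1 4:0 8:0 16:0 32:0  a_32=0
q^33  k|33↦μ(k): 33:1 11:-1 3:-1 1:1  a_33=0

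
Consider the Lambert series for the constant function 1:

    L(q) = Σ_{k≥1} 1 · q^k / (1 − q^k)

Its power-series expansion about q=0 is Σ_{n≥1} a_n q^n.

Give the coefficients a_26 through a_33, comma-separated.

d|26:{26,13,2,1}  Σf=1+1+1+1=4
q^27  k|27↦f(k): 27:1 9:1 3:1 1:1  a_27=4
n=28: 1·28 2·14 4·7 7·4 14·2 28·1  f→[1+1+1+1+1+1]=6
n=29: 1·29 29·1  f→[1+1]=2
q^30  k|30↦f(k): 1:1 2:1 3:1 5:1 6:1 10:1 15:1 30:1  a_30=8
[q^31] f(1)=1,f(31)=1 ⇒ 2
n=32: 1·32 2·16 4·8 8·4 16·2 32·1  f→[1+1+1+1+1+1]=6
n=33: 33·1 11·3 3·11 1·33  f→[1+1+1+1]=4

4, 4, 6, 2, 8, 2, 6, 4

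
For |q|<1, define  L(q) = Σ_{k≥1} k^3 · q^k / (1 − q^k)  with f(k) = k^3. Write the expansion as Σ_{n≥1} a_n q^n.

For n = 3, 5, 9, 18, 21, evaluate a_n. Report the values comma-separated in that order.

28, 126, 757, 6813, 9632

q^3  k|3↦f(k): 3:27 1:1  a_3=28
[q^5] f(5)=125,f(1)=1 ⇒ 126
q^9  k|9↦f(k): 1:1 3:27 9:729  a_9=757
[q^18] f(1)=1,f(2)=8,f(3)=27,f(6)=216,f(9)=729,f(18)=5832 ⇒ 6813
q^21  k|21↦f(k): 1:1 3:27 7:343 21:9261  a_21=9632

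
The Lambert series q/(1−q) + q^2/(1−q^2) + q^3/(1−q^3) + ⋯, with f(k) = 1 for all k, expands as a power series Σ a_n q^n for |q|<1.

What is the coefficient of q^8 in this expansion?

a_8 = 4

q^8  k|8↦f(k): 8:1 4:1 2:1 1:1  a_8=4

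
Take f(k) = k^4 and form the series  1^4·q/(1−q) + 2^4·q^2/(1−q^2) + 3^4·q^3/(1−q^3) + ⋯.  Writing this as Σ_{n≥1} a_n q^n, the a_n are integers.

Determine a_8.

a_8 = 4369

d|8:{8,4,2,1}  Σf=4096+256+16+1=4369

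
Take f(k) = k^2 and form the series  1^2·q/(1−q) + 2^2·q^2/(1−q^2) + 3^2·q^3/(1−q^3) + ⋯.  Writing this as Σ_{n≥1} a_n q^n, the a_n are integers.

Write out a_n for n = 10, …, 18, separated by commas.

130, 122, 210, 170, 250, 260, 341, 290, 455

[q^10] f(10)=100,f(5)=25,f(2)=4,f(1)=1 ⇒ 130
[q^11] f(1)=1,f(11)=121 ⇒ 122
q^12  k|12↦f(k): 12:144 6:36 4:16 3:9 2:4 1:1  a_12=210
d|13:{13,1}  Σf=169+1=170
n=14: 14·1 7·2 2·7 1·14  f→[196+49+4+1]=250
d|15:{15,5,3,1}  Σf=225+25+9+1=260
q^16  k|16↦f(k): 1:1 2:4 4:16 8:64 16:256  a_16=341
d|17:{1,17}  Σf=1+289=290
n=18: 1·18 2·9 3·6 6·3 9·2 18·1  f→[1+4+9+36+81+324]=455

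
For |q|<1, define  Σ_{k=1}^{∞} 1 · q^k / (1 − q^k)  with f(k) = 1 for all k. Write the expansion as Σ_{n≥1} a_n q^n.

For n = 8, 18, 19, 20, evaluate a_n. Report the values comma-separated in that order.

d|8:{1,2,4,8}  Σf=1+1+1+1=4
n=18: 18·1 9·2 6·3 3·6 2·9 1·18  f→[1+1+1+1+1+1]=6
d|19:{1,19}  Σf=1+1=2
q^20  k|20↦f(k): 20:1 10:1 5:1 4:1 2:1 1:1  a_20=6

4, 6, 2, 6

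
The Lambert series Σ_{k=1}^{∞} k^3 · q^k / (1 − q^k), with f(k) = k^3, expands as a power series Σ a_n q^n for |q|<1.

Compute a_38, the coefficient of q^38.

q^38  k|38↦f(k): 1:1 2:8 19:6859 38:54872  a_38=61740

a_38 = 61740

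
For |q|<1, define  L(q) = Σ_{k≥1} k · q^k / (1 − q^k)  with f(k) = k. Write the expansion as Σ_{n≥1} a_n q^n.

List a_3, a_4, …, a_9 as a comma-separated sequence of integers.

[q^3] f(1)=1,f(3)=3 ⇒ 4
d|4:{4,2,1}  Σf=4+2+1=7
q^5  k|5↦f(k): 1:1 5:5  a_5=6
q^6  k|6↦f(k): 6:6 3:3 2:2 1:1  a_6=12
q^7  k|7↦f(k): 1:1 7:7  a_7=8
q^8  k|8↦f(k): 8:8 4:4 2:2 1:1  a_8=15
d|9:{1,3,9}  Σf=1+3+9=13

4, 7, 6, 12, 8, 15, 13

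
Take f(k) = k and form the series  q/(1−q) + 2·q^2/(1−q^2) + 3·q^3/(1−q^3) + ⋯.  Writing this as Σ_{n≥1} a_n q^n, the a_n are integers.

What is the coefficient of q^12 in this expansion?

q^12  k|12↦f(k): 1:1 2:2 3:3 4:4 6:6 12:12  a_12=28

a_12 = 28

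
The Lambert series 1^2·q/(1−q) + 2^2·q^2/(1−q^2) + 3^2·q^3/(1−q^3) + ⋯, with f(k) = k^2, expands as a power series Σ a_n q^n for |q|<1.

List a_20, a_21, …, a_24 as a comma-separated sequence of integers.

546, 500, 610, 530, 850

[q^20] f(1)=1,f(2)=4,f(4)=16,f(5)=25,f(10)=100,f(20)=400 ⇒ 546
n=21: 1·21 3·7 7·3 21·1  f→[1+9+49+441]=500
q^22  k|22↦f(k): 1:1 2:4 11:121 22:484  a_22=610
[q^23] f(23)=529,f(1)=1 ⇒ 530
q^24  k|24↦f(k): 24:576 12:144 8:64 6:36 4:16 3:9 2:4 1:1  a_24=850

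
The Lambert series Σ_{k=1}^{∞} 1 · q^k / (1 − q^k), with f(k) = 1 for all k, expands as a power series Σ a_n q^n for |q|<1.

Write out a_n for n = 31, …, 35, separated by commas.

2, 6, 4, 4, 4

q^31  k|31↦f(k): 1:1 31:1  a_31=2
d|32:{1,2,4,8,16,32}  Σf=1+1+1+1+1+1=6
[q^33] f(1)=1,f(3)=1,f(11)=1,f(33)=1 ⇒ 4
n=34: 34·1 17·2 2·17 1·34  f→[1+1+1+1]=4
[q^35] f(35)=1,f(7)=1,f(5)=1,f(1)=1 ⇒ 4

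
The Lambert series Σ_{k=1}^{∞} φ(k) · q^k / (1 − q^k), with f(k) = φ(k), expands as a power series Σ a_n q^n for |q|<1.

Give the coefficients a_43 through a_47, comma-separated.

d|43:{1,43}  Σφ=1+42=43
d|44:{1,2,4,11,22,44}  Σφ=1+1+2+10+10+20=44
[q^45] φ(45)=24,φ(15)=8,φ(9)=6,φ(5)=4,φ(3)=2,φ(1)=1 ⇒ 45
q^46  k|46↦φ(k): 1:1 2:1 23:22 46:22  a_46=46
[q^47] φ(1)=1,φ(47)=46 ⇒ 47

43, 44, 45, 46, 47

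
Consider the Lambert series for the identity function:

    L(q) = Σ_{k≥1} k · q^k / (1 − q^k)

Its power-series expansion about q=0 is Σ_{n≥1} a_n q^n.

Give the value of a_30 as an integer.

a_30 = 72

q^30  k|30↦f(k): 1:1 2:2 3:3 5:5 6:6 10:10 15:15 30:30  a_30=72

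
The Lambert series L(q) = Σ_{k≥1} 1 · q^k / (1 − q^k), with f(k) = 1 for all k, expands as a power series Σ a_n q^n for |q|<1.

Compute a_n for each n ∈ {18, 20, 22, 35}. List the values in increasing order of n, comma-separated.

q^18  k|18↦f(k): 1:1 2:1 3:1 6:1 9:1 18:1  a_18=6
q^20  k|20↦f(k): 20:1 10:1 5:1 4:1 2:1 1:1  a_20=6
d|22:{1,2,11,22}  Σf=1+1+1+1=4
[q^35] f(35)=1,f(7)=1,f(5)=1,f(1)=1 ⇒ 4

6, 6, 4, 4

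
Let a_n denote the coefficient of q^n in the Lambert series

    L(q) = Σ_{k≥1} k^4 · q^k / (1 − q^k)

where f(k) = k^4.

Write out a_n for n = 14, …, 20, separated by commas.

[q^14] f(14)=38416,f(7)=2401,f(2)=16,f(1)=1 ⇒ 40834
n=15: 1·15 3·5 5·3 15·1  f→[1+81+625+50625]=51332
[q^16] f(1)=1,f(2)=16,f(4)=256,f(8)=4096,f(16)=65536 ⇒ 69905
n=17: 17·1 1·17  f→[83521+1]=83522
d|18:{1,2,3,6,9,18}  Σf=1+16+81+1296+6561+104976=112931
q^19  k|19↦f(k): 19:130321 1:1  a_19=130322
n=20: 20·1 10·2 5·4 4·5 2·10 1·20  f→[160000+10000+625+256+16+1]=170898

40834, 51332, 69905, 83522, 112931, 130322, 170898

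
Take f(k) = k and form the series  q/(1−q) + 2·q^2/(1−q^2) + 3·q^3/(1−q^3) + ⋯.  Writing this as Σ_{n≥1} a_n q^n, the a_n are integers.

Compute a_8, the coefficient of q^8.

n=8: 8·1 4·2 2·4 1·8  f→[8+4+2+1]=15

a_8 = 15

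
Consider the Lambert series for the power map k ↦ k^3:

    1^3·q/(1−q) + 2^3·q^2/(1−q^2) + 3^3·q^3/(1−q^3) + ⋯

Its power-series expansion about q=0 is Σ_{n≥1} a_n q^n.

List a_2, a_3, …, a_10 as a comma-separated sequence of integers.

n=2: 1·2 2·1  f→[1+8]=9
q^3  k|3↦f(k): 1:1 3:27  a_3=28
d|4:{1,2,4}  Σf=1+8+64=73
q^5  k|5↦f(k): 1:1 5:125  a_5=126
n=6: 1·6 2·3 3·2 6·1  f→[1+8+27+216]=252
[q^7] f(7)=343,f(1)=1 ⇒ 344
[q^8] f(8)=512,f(4)=64,f(2)=8,f(1)=1 ⇒ 585
d|9:{9,3,1}  Σf=729+27+1=757
[q^10] f(10)=1000,f(5)=125,f(2)=8,f(1)=1 ⇒ 1134

9, 28, 73, 126, 252, 344, 585, 757, 1134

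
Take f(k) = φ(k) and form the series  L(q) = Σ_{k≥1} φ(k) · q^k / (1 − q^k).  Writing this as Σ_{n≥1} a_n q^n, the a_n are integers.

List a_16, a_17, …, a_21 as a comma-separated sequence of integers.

n=16: 1·16 2·8 4·4 8·2 16·1  φ→[1+1+2+4+8]=16
[q^17] φ(1)=1,φ(17)=16 ⇒ 17
n=18: 1·18 2·9 3·6 6·3 9·2 18·1  φ→[1+1+2+2+6+6]=18
d|19:{19,1}  Σφ=18+1=19
d|20:{1,2,4,5,10,20}  Σφ=1+1+2+4+4+8=20
n=21: 21·1 7·3 3·7 1·21  φ→[12+6+2+1]=21

16, 17, 18, 19, 20, 21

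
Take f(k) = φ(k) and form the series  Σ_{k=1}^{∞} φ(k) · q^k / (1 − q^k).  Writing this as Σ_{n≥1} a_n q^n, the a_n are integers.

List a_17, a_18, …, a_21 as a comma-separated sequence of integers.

n=17: 17·1 1·17  φ→[16+1]=17
d|18:{1,2,3,6,9,18}  Σφ=1+1+2+2+6+6=18
[q^19] φ(19)=18,φ(1)=1 ⇒ 19
q^20  k|20↦φ(k): 20:8 10:4 5:4 4:2 2:1 1:1  a_20=20
[q^21] φ(21)=12,φ(7)=6,φ(3)=2,φ(1)=1 ⇒ 21

17, 18, 19, 20, 21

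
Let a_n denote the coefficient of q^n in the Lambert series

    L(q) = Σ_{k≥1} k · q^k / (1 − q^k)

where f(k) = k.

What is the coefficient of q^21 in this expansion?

d|21:{1,3,7,21}  Σf=1+3+7+21=32

a_21 = 32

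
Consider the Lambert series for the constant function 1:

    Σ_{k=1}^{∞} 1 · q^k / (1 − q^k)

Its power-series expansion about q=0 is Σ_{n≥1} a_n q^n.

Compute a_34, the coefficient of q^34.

a_34 = 4

q^34  k|34↦f(k): 34:1 17:1 2:1 1:1  a_34=4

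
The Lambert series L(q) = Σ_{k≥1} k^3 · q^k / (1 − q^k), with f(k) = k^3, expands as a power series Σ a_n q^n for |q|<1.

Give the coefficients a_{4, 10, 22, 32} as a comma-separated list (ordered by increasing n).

73, 1134, 11988, 37449

n=4: 1·4 2·2 4·1  f→[1+8+64]=73
[q^10] f(10)=1000,f(5)=125,f(2)=8,f(1)=1 ⇒ 1134
[q^22] f(22)=10648,f(11)=1331,f(2)=8,f(1)=1 ⇒ 11988
n=32: 1·32 2·16 4·8 8·4 16·2 32·1  f→[1+8+64+512+4096+32768]=37449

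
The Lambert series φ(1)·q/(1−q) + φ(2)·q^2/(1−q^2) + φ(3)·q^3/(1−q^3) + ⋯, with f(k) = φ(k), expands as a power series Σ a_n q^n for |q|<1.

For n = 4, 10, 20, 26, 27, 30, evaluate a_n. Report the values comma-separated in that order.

q^4  k|4↦φ(k): 1:1 2:1 4:2  a_4=4
d|10:{1,2,5,10}  Σφ=1+1+4+4=10
[q^20] φ(1)=1,φ(2)=1,φ(4)=2,φ(5)=4,φ(10)=4,φ(20)=8 ⇒ 20
[q^26] φ(26)=12,φ(13)=12,φ(2)=1,φ(1)=1 ⇒ 26
n=27: 27·1 9·3 3·9 1·27  φ→[18+6+2+1]=27
d|30:{30,15,10,6,5,3,2,1}  Σφ=8+8+4+2+4+2+1+1=30

4, 10, 20, 26, 27, 30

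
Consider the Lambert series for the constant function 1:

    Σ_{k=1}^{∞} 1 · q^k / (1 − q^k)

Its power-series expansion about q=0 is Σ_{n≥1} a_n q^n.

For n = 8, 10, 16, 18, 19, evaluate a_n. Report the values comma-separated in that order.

4, 4, 5, 6, 2

q^8  k|8↦f(k): 8:1 4:1 2:1 1:1  a_8=4
q^10  k|10↦f(k): 10:1 5:1 2:1 1:1  a_10=4
d|16:{16,8,4,2,1}  Σf=1+1+1+1+1=5
[q^18] f(1)=1,f(2)=1,f(3)=1,f(6)=1,f(9)=1,f(18)=1 ⇒ 6
d|19:{19,1}  Σf=1+1=2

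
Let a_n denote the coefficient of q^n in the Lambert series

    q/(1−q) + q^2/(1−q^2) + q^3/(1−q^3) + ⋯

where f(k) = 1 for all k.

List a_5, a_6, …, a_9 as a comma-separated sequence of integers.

n=5: 1·5 5·1  f→[1+1]=2
n=6: 1·6 2·3 3·2 6·1  f→[1+1+1+1]=4
d|7:{7,1}  Σf=1+1=2
q^8  k|8↦f(k): 8:1 4:1 2:1 1:1  a_8=4
q^9  k|9↦f(k): 1:1 3:1 9:1  a_9=3

2, 4, 2, 4, 3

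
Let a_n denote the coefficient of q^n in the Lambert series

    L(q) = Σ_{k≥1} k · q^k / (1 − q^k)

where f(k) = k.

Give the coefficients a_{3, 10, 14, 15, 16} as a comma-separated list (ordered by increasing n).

[q^3] f(1)=1,f(3)=3 ⇒ 4
n=10: 10·1 5·2 2·5 1·10  f→[10+5+2+1]=18
n=14: 14·1 7·2 2·7 1·14  f→[14+7+2+1]=24
[q^15] f(15)=15,f(5)=5,f(3)=3,f(1)=1 ⇒ 24
d|16:{16,8,4,2,1}  Σf=16+8+4+2+1=31

4, 18, 24, 24, 31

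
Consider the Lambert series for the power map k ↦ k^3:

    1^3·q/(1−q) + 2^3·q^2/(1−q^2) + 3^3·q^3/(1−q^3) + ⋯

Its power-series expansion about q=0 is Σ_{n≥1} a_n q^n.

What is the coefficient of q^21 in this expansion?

a_21 = 9632

d|21:{21,7,3,1}  Σf=9261+343+27+1=9632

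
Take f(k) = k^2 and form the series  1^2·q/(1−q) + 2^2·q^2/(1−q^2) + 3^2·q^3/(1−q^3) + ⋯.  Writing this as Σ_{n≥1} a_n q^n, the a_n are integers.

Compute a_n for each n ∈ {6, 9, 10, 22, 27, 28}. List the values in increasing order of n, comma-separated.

50, 91, 130, 610, 820, 1050

q^6  k|6↦f(k): 1:1 2:4 3:9 6:36  a_6=50
q^9  k|9↦f(k): 9:81 3:9 1:1  a_9=91
q^10  k|10↦f(k): 1:1 2:4 5:25 10:100  a_10=130
d|22:{22,11,2,1}  Σf=484+121+4+1=610
n=27: 1·27 3·9 9·3 27·1  f→[1+9+81+729]=820
q^28  k|28↦f(k): 1:1 2:4 4:16 7:49 14:196 28:784  a_28=1050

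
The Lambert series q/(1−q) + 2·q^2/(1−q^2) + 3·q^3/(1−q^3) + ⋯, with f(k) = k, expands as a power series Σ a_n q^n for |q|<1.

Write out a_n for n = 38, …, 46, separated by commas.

[q^38] f(38)=38,f(19)=19,f(2)=2,f(1)=1 ⇒ 60
d|39:{1,3,13,39}  Σf=1+3+13+39=56
n=40: 1·40 2·20 4·10 5·8 8·5 10·4 20·2 40·1  f→[1+2+4+5+8+10+20+40]=90
[q^41] f(1)=1,f(41)=41 ⇒ 42
q^42  k|42↦f(k): 42:42 21:21 14:14 7:7 6:6 3:3 2:2 1:1  a_42=96
[q^43] f(43)=43,f(1)=1 ⇒ 44
n=44: 1·44 2·22 4·11 11·4 22·2 44·1  f→[1+2+4+11+22+44]=84
[q^45] f(45)=45,f(15)=15,f(9)=9,f(5)=5,f(3)=3,f(1)=1 ⇒ 78
q^46  k|46↦f(k): 46:46 23:23 2:2 1:1  a_46=72

60, 56, 90, 42, 96, 44, 84, 78, 72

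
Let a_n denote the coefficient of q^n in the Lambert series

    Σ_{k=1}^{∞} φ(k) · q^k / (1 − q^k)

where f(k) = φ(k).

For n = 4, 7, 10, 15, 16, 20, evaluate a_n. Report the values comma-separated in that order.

[q^4] φ(4)=2,φ(2)=1,φ(1)=1 ⇒ 4
n=7: 1·7 7·1  φ→[1+6]=7
n=10: 1·10 2·5 5·2 10·1  φ→[1+1+4+4]=10
[q^15] φ(1)=1,φ(3)=2,φ(5)=4,φ(15)=8 ⇒ 15
d|16:{16,8,4,2,1}  Σφ=8+4+2+1+1=16
d|20:{20,10,5,4,2,1}  Σφ=8+4+4+2+1+1=20

4, 7, 10, 15, 16, 20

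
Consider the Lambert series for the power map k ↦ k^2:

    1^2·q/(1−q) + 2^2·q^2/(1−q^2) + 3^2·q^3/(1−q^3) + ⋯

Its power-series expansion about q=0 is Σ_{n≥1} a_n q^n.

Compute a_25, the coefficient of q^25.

n=25: 25·1 5·5 1·25  f→[625+25+1]=651

a_25 = 651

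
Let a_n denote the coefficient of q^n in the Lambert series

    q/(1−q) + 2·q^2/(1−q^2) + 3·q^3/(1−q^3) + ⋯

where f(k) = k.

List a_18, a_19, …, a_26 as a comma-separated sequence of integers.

q^18  k|18↦f(k): 18:18 9:9 6:6 3:3 2:2 1:1  a_18=39
d|19:{19,1}  Σf=19+1=20
n=20: 20·1 10·2 5·4 4·5 2·10 1·20  f→[20+10+5+4+2+1]=42
[q^21] f(1)=1,f(3)=3,f(7)=7,f(21)=21 ⇒ 32
q^22  k|22↦f(k): 1:1 2:2 11:11 22:22  a_22=36
[q^23] f(1)=1,f(23)=23 ⇒ 24
d|24:{24,12,8,6,4,3,2,1}  Σf=24+12+8+6+4+3+2+1=60
d|25:{25,5,1}  Σf=25+5+1=31
d|26:{1,2,13,26}  Σf=1+2+13+26=42

39, 20, 42, 32, 36, 24, 60, 31, 42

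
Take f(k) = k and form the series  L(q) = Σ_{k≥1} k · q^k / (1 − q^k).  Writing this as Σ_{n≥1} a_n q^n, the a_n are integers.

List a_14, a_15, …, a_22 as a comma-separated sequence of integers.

[q^14] f(1)=1,f(2)=2,f(7)=7,f(14)=14 ⇒ 24
n=15: 1·15 3·5 5·3 15·1  f→[1+3+5+15]=24
n=16: 16·1 8·2 4·4 2·8 1·16  f→[16+8+4+2+1]=31
[q^17] f(1)=1,f(17)=17 ⇒ 18
d|18:{1,2,3,6,9,18}  Σf=1+2+3+6+9+18=39
n=19: 1·19 19·1  f→[1+19]=20
[q^20] f(1)=1,f(2)=2,f(4)=4,f(5)=5,f(10)=10,f(20)=20 ⇒ 42
q^21  k|21↦f(k): 1:1 3:3 7:7 21:21  a_21=32
q^22  k|22↦f(k): 1:1 2:2 11:11 22:22  a_22=36

24, 24, 31, 18, 39, 20, 42, 32, 36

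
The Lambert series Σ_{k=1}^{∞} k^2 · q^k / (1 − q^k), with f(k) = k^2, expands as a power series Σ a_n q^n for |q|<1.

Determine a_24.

q^24  k|24↦f(k): 24:576 12:144 8:64 6:36 4:16 3:9 2:4 1:1  a_24=850

a_24 = 850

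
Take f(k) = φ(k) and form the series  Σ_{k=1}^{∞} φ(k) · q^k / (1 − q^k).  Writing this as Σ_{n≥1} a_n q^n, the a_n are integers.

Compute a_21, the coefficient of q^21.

[q^21] φ(1)=1,φ(3)=2,φ(7)=6,φ(21)=12 ⇒ 21

a_21 = 21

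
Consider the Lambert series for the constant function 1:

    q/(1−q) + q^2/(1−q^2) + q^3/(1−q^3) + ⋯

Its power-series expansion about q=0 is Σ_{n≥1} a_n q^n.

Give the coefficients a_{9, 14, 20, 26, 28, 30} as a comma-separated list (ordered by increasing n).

d|9:{9,3,1}  Σf=1+1+1=3
q^14  k|14↦f(k): 14:1 7:1 2:1 1:1  a_14=4
d|20:{1,2,4,5,10,20}  Σf=1+1+1+1+1+1=6
q^26  k|26↦f(k): 26:1 13:1 2:1 1:1  a_26=4
[q^28] f(1)=1,f(2)=1,f(4)=1,f(7)=1,f(14)=1,f(28)=1 ⇒ 6
q^30  k|30↦f(k): 30:1 15:1 10:1 6:1 5:1 3:1 2:1 1:1  a_30=8

3, 4, 6, 4, 6, 8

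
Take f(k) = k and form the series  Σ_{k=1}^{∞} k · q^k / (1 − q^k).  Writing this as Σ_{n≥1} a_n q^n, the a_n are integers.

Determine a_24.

q^24  k|24↦f(k): 1:1 2:2 3:3 4:4 6:6 8:8 12:12 24:24  a_24=60

a_24 = 60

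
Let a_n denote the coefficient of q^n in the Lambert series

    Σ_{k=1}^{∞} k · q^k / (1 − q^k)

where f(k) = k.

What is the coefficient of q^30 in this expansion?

[q^30] f(30)=30,f(15)=15,f(10)=10,f(6)=6,f(5)=5,f(3)=3,f(2)=2,f(1)=1 ⇒ 72

a_30 = 72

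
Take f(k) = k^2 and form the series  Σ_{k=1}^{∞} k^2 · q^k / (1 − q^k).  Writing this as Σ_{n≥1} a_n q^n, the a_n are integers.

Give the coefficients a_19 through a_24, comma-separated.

362, 546, 500, 610, 530, 850

q^19  k|19↦f(k): 19:361 1:1  a_19=362
[q^20] f(20)=400,f(10)=100,f(5)=25,f(4)=16,f(2)=4,f(1)=1 ⇒ 546
[q^21] f(21)=441,f(7)=49,f(3)=9,f(1)=1 ⇒ 500
n=22: 1·22 2·11 11·2 22·1  f→[1+4+121+484]=610
n=23: 23·1 1·23  f→[529+1]=530
d|24:{24,12,8,6,4,3,2,1}  Σf=576+144+64+36+16+9+4+1=850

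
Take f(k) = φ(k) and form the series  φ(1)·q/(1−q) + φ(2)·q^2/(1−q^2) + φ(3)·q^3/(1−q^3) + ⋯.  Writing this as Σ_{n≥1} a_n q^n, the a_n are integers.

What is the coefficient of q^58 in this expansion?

[q^58] φ(58)=28,φ(29)=28,φ(2)=1,φ(1)=1 ⇒ 58

a_58 = 58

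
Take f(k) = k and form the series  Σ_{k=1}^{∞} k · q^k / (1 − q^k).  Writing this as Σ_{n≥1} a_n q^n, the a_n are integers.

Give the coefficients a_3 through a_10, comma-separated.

4, 7, 6, 12, 8, 15, 13, 18

q^3  k|3↦f(k): 3:3 1:1  a_3=4
d|4:{4,2,1}  Σf=4+2+1=7
q^5  k|5↦f(k): 1:1 5:5  a_5=6
q^6  k|6↦f(k): 6:6 3:3 2:2 1:1  a_6=12
d|7:{1,7}  Σf=1+7=8
q^8  k|8↦f(k): 8:8 4:4 2:2 1:1  a_8=15
d|9:{9,3,1}  Σf=9+3+1=13
[q^10] f(1)=1,f(2)=2,f(5)=5,f(10)=10 ⇒ 18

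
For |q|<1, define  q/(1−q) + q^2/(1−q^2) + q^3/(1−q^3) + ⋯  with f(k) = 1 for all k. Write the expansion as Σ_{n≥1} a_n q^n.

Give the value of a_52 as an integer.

a_52 = 6

[q^52] f(52)=1,f(26)=1,f(13)=1,f(4)=1,f(2)=1,f(1)=1 ⇒ 6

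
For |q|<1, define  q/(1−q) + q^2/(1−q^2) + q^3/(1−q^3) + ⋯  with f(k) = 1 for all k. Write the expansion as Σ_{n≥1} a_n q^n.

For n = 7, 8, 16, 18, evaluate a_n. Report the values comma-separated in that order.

q^7  k|7↦f(k): 1:1 7:1  a_7=2
d|8:{8,4,2,1}  Σf=1+1+1+1=4
d|16:{16,8,4,2,1}  Σf=1+1+1+1+1=5
d|18:{18,9,6,3,2,1}  Σf=1+1+1+1+1+1=6

2, 4, 5, 6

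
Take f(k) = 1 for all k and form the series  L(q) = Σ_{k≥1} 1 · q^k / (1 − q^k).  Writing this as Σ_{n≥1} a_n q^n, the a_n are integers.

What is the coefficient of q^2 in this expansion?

q^2  k|2↦f(k): 2:1 1:1  a_2=2

a_2 = 2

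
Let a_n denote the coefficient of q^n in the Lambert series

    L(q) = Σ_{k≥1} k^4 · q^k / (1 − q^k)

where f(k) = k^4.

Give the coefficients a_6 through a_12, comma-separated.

1394, 2402, 4369, 6643, 10642, 14642, 22386

n=6: 1·6 2·3 3·2 6·1  f→[1+16+81+1296]=1394
n=7: 7·1 1·7  f→[2401+1]=2402
d|8:{8,4,2,1}  Σf=4096+256+16+1=4369
[q^9] f(9)=6561,f(3)=81,f(1)=1 ⇒ 6643
[q^10] f(1)=1,f(2)=16,f(5)=625,f(10)=10000 ⇒ 10642
[q^11] f(11)=14641,f(1)=1 ⇒ 14642
n=12: 12·1 6·2 4·3 3·4 2·6 1·12  f→[20736+1296+256+81+16+1]=22386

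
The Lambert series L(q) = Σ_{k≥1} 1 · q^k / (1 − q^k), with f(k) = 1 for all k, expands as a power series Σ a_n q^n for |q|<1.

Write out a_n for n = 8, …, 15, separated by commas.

4, 3, 4, 2, 6, 2, 4, 4

q^8  k|8↦f(k): 8:1 4:1 2:1 1:1  a_8=4
d|9:{1,3,9}  Σf=1+1+1=3
d|10:{1,2,5,10}  Σf=1+1+1+1=4
q^11  k|11↦f(k): 1:1 11:1  a_11=2
[q^12] f(1)=1,f(2)=1,f(3)=1,f(4)=1,f(6)=1,f(12)=1 ⇒ 6
d|13:{13,1}  Σf=1+1=2
n=14: 14·1 7·2 2·7 1·14  f→[1+1+1+1]=4
d|15:{1,3,5,15}  Σf=1+1+1+1=4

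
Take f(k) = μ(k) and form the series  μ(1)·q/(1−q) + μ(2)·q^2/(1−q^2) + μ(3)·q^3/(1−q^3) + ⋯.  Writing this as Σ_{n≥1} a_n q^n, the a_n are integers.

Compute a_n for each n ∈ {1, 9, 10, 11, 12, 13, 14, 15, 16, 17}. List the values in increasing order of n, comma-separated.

1, 0, 0, 0, 0, 0, 0, 0, 0, 0

d|1:{1}  Σμ=1=1
n=9: 9·1 3·3 1·9  μ→[0+(-1)+1]=0
q^10  k|10↦μ(k): 10:1 5:-1 2:-1 1:1  a_10=0
q^11  k|11↦μ(k): 11:-1 1:1  a_11=0
[q^12] μ(1)=1,μ(2)=-1,μ(3)=-1,μ(4)=0,μ(6)=1,μ(12)=0 ⇒ 0
d|13:{1,13}  Σμ=1+(-1)=0
q^14  k|14↦μ(k): 1:1 2:-1 7:-1 14:1  a_14=0
[q^15] μ(15)=1,μ(5)=-1,μ(3)=-1,μ(1)=1 ⇒ 0
d|16:{1,2,4,8,16}  Σμ=1+(-1)+0+0+0=0
q^17  k|17↦μ(k): 17:-1 1:1  a_17=0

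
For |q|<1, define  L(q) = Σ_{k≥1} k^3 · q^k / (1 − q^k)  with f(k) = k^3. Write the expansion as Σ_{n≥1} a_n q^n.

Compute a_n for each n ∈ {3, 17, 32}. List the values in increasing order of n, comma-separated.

28, 4914, 37449

d|3:{3,1}  Σf=27+1=28
n=17: 17·1 1·17  f→[4913+1]=4914
[q^32] f(1)=1,f(2)=8,f(4)=64,f(8)=512,f(16)=4096,f(32)=32768 ⇒ 37449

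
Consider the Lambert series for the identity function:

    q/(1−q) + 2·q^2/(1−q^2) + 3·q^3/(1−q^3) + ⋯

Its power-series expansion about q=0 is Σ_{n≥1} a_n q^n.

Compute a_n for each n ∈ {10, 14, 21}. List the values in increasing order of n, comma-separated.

[q^10] f(10)=10,f(5)=5,f(2)=2,f(1)=1 ⇒ 18
q^14  k|14↦f(k): 14:14 7:7 2:2 1:1  a_14=24
q^21  k|21↦f(k): 21:21 7:7 3:3 1:1  a_21=32

18, 24, 32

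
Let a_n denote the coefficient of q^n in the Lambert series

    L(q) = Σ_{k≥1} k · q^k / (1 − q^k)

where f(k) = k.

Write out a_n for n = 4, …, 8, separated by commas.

q^4  k|4↦f(k): 1:1 2:2 4:4  a_4=7
d|5:{5,1}  Σf=5+1=6
n=6: 6·1 3·2 2·3 1·6  f→[6+3+2+1]=12
q^7  k|7↦f(k): 7:7 1:1  a_7=8
[q^8] f(1)=1,f(2)=2,f(4)=4,f(8)=8 ⇒ 15

7, 6, 12, 8, 15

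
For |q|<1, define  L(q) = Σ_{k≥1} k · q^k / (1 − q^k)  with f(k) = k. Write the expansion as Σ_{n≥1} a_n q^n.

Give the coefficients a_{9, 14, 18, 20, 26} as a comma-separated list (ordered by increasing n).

13, 24, 39, 42, 42

d|9:{9,3,1}  Σf=9+3+1=13
[q^14] f(1)=1,f(2)=2,f(7)=7,f(14)=14 ⇒ 24
[q^18] f(18)=18,f(9)=9,f(6)=6,f(3)=3,f(2)=2,f(1)=1 ⇒ 39
n=20: 1·20 2·10 4·5 5·4 10·2 20·1  f→[1+2+4+5+10+20]=42
d|26:{26,13,2,1}  Σf=26+13+2+1=42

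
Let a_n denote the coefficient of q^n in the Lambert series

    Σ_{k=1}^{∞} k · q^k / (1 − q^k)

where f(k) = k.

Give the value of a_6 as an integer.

a_6 = 12

d|6:{6,3,2,1}  Σf=6+3+2+1=12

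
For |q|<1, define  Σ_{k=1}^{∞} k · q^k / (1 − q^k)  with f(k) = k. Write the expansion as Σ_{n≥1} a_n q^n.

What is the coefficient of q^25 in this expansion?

d|25:{25,5,1}  Σf=25+5+1=31

a_25 = 31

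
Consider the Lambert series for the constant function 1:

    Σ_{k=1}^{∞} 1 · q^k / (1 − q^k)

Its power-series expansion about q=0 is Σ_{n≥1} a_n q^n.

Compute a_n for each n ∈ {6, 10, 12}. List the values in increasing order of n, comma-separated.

4, 4, 6

d|6:{1,2,3,6}  Σf=1+1+1+1=4
n=10: 10·1 5·2 2·5 1·10  f→[1+1+1+1]=4
[q^12] f(1)=1,f(2)=1,f(3)=1,f(4)=1,f(6)=1,f(12)=1 ⇒ 6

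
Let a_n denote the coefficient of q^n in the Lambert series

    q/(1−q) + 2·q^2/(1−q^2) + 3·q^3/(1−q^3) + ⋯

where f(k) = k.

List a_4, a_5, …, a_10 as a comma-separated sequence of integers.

n=4: 1·4 2·2 4·1  f→[1+2+4]=7
n=5: 1·5 5·1  f→[1+5]=6
n=6: 1·6 2·3 3·2 6·1  f→[1+2+3+6]=12
q^7  k|7↦f(k): 7:7 1:1  a_7=8
d|8:{8,4,2,1}  Σf=8+4+2+1=15
d|9:{1,3,9}  Σf=1+3+9=13
[q^10] f(10)=10,f(5)=5,f(2)=2,f(1)=1 ⇒ 18

7, 6, 12, 8, 15, 13, 18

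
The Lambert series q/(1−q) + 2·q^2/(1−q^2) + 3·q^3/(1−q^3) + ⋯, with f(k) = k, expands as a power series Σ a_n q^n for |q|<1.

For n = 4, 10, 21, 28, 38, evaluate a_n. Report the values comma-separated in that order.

7, 18, 32, 56, 60

d|4:{4,2,1}  Σf=4+2+1=7
q^10  k|10↦f(k): 10:10 5:5 2:2 1:1  a_10=18
q^21  k|21↦f(k): 21:21 7:7 3:3 1:1  a_21=32
n=28: 28·1 14·2 7·4 4·7 2·14 1·28  f→[28+14+7+4+2+1]=56
n=38: 1·38 2·19 19·2 38·1  f→[1+2+19+38]=60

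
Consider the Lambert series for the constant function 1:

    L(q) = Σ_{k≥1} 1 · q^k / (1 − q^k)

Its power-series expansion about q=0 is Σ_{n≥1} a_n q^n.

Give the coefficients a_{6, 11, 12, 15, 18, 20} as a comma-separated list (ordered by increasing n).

4, 2, 6, 4, 6, 6

d|6:{1,2,3,6}  Σf=1+1+1+1=4
q^11  k|11↦f(k): 11:1 1:1  a_11=2
d|12:{12,6,4,3,2,1}  Σf=1+1+1+1+1+1=6
n=15: 15·1 5·3 3·5 1·15  f→[1+1+1+1]=4
d|18:{18,9,6,3,2,1}  Σf=1+1+1+1+1+1=6
n=20: 1·20 2·10 4·5 5·4 10·2 20·1  f→[1+1+1+1+1+1]=6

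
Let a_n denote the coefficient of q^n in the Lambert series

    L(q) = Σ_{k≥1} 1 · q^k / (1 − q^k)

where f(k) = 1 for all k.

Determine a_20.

a_20 = 6

[q^20] f(1)=1,f(2)=1,f(4)=1,f(5)=1,f(10)=1,f(20)=1 ⇒ 6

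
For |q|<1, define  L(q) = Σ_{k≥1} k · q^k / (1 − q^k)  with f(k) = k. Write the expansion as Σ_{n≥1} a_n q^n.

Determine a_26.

a_26 = 42

[q^26] f(26)=26,f(13)=13,f(2)=2,f(1)=1 ⇒ 42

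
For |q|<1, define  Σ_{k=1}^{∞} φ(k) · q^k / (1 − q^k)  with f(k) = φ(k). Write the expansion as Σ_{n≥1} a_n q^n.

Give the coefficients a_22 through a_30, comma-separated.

n=22: 22·1 11·2 2·11 1·22  φ→[10+10+1+1]=22
q^23  k|23↦φ(k): 1:1 23:22  a_23=23
[q^24] φ(24)=8,φ(12)=4,φ(8)=4,φ(6)=2,φ(4)=2,φ(3)=2,φ(2)=1,φ(1)=1 ⇒ 24
q^25  k|25↦φ(k): 25:20 5:4 1:1  a_25=25
[q^26] φ(1)=1,φ(2)=1,φ(13)=12,φ(26)=12 ⇒ 26
n=27: 27·1 9·3 3·9 1·27  φ→[18+6+2+1]=27
[q^28] φ(1)=1,φ(2)=1,φ(4)=2,φ(7)=6,φ(14)=6,φ(28)=12 ⇒ 28
n=29: 1·29 29·1  φ→[1+28]=29
n=30: 1·30 2·15 3·10 5·6 6·5 10·3 15·2 30·1  φ→[1+1+2+4+2+4+8+8]=30

22, 23, 24, 25, 26, 27, 28, 29, 30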